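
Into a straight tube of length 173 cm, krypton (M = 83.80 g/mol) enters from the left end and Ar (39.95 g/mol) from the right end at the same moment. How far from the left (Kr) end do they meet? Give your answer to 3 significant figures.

70.7 cm

Distances travelled in equal time are proportional to diffusion rates, so d_Kr/d_Ar = √(M_Ar/M_Kr) = √(39.95/83.80) = 0.6905.
With d_Kr + d_Ar = 173 cm, d_Ar = 173/(1 + 0.6905) = 102.3 cm.
d_Kr = 173 − 102.3 = 70.7 cm.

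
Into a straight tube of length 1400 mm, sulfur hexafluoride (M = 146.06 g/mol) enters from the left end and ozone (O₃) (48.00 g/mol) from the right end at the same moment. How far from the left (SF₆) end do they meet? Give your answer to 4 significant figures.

510.1 mm

Distances travelled in equal time are proportional to diffusion rates, so d_SF₆/d_O₃ = √(M_O₃/M_SF₆) = √(48.00/146.06) = 0.5733.
With d_SF₆ + d_O₃ = 1400 mm, d_O₃ = 1400/(1 + 0.5733) = 889.9 mm.
d_SF₆ = 1400 − 889.9 = 510.1 mm.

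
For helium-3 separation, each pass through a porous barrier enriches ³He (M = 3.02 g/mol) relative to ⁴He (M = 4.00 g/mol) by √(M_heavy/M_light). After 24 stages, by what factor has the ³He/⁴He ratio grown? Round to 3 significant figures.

29.1

Overall factor = α^24 with α = √(4.00/3.02), i.e. (4.00/3.02)^(24/2).
= 1.32450^12 = 29.1.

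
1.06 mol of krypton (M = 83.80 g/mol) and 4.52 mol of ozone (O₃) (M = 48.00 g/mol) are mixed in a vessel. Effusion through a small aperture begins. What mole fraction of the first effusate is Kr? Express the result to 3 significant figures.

Rate_i ∝ x_i/√M_i (Graham's law weighted by mole fraction), so the effusate composition follows n_i/√M_i.
x_Kr(eff) = (n_Kr/√M_Kr) / (n_Kr/√M_Kr + n_O₃/√M_O₃)
= (1.06/√83.80) / (1.06/√83.80 + 4.52/√48.00) = 0.1158/(0.1158 + 0.6524) = 0.151.

0.151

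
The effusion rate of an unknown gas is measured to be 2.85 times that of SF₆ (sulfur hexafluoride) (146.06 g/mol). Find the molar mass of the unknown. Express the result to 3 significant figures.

18.0 g/mol

Since effusion rate ∝ 1/√M, rate_X/rate_SF₆ = √(M_SF₆/M_X).
2.85 = √(146.06/M_X)
M_X = 146.06 / 2.85² = 146.06 / 8.123 = 18.0 g/mol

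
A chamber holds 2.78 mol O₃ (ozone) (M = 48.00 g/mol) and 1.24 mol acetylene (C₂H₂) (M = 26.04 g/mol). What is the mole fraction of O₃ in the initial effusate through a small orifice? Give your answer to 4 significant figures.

0.6228

Effusion rate of each component ∝ n_i/√M_i (partial pressure × 1/√M).
x_O₃(eff) = (n_O₃/√M_O₃) / (n_O₃/√M_O₃ + n_C₂H₂/√M_C₂H₂)
= (2.78/√48.00) / (2.78/√48.00 + 1.24/√26.04) = 0.4013/(0.4013 + 0.2430) = 0.6228.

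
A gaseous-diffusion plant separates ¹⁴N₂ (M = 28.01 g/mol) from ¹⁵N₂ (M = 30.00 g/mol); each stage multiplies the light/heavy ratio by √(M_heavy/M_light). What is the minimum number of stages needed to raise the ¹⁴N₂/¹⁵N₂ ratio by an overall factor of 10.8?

Per stage α = (30.00/28.01)^(1/2) = 1.07105^0.5, giving ln α = 0.03432.
Need α^N ≥ 10.8 ⇒ N ≥ ln(10.8) / ln α = 2.380 / 0.03432 = 69.34.
So at least 70 stages are needed.

70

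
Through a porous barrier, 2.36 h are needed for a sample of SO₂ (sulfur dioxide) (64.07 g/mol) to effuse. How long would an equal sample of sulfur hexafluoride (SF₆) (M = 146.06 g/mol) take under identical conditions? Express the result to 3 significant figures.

3.56 h

Since effusion rate ∝ 1/√M, t_SF₆/t_SO₂ = √(M_SF₆/M_SO₂) = √(146.06/64.07) = √2.280 = 1.510.
So the time for SF₆ is 2.36 × 1.510 = 3.56 h.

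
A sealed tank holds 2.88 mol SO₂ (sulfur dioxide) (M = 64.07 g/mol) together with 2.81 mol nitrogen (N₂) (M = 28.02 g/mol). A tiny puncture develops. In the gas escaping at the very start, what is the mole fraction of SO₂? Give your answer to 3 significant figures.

0.404

Rate_i ∝ x_i/√M_i (Graham's law weighted by mole fraction), so the effusate composition follows n_i/√M_i.
So x_SO₂ in the escaping gas = (n_SO₂/√M_SO₂) / Σ(n_i/√M_i)
= (2.88/√64.07) / (2.88/√64.07 + 2.81/√28.02) = 0.3598/(0.3598 + 0.5309) = 0.404.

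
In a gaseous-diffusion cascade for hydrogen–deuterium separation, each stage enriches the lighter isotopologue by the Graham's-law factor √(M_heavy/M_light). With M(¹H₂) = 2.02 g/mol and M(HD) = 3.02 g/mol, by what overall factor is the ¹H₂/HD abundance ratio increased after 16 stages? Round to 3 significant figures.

Each stage multiplies the ratio by α = √(3.02/2.02), so after 16 stages the overall factor is α^16 = (3.02/2.02)^(16/2).
= 1.49505^8 = 25.0.

25.0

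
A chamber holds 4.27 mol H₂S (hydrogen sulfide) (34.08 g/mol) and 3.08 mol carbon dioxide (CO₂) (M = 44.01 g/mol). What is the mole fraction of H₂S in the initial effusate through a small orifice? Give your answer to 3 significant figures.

Effusion rate of each component ∝ n_i/√M_i (partial pressure × 1/√M).
x_H₂S(eff) = (n_H₂S/√M_H₂S) / (n_H₂S/√M_H₂S + n_CO₂/√M_CO₂)
= (4.27/√34.08) / (4.27/√34.08 + 3.08/√44.01) = 0.7314/(0.7314 + 0.4643) = 0.612.

0.612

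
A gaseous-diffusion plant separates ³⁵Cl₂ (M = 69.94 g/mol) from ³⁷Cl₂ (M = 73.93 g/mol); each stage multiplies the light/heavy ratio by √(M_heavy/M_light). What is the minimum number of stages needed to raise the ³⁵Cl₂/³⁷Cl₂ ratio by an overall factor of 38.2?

132

Per stage α = (73.93/69.94)^(1/2) = 1.05705^0.5, giving ln α = 0.02774.
Need α^N ≥ 38.2 ⇒ N ≥ ln(38.2) / ln α = 3.643 / 0.02774 = 131.32.
So at least 132 stages are needed.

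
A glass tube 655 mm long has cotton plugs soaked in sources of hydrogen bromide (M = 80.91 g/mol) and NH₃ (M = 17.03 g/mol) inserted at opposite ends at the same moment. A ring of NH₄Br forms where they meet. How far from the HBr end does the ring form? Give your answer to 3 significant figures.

206 mm

Graham's law gives d_HBr/d_NH₃ = rate_HBr/rate_NH₃ = √(M_NH₃/M_HBr) = √(17.03/80.91) = 0.4588.
With d_HBr + d_NH₃ = 655 mm, d_NH₃ = 655/(1 + 0.4588) = 449.0 mm.
d_HBr = 655 − 449.0 = 206 mm.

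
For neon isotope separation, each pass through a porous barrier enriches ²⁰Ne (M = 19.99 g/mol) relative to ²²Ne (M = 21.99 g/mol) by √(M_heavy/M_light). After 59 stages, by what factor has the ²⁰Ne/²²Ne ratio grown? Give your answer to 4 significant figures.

16.66

After 59 stages the ratio has grown by (√(21.99/19.99))^59 = (21.99/19.99)^(59/2).
= 1.10005^(59/2) = 16.66.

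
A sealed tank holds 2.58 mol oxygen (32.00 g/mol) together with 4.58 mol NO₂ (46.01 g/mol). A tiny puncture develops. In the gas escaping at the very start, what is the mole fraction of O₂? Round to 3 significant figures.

0.403

Effusion rate of each component ∝ n_i/√M_i (partial pressure × 1/√M).
So x_O₂ in the escaping gas = (n_O₂/√M_O₂) / Σ(n_i/√M_i)
= (2.58/√32.00) / (2.58/√32.00 + 4.58/√46.01) = 0.4561/(0.4561 + 0.6752) = 0.403.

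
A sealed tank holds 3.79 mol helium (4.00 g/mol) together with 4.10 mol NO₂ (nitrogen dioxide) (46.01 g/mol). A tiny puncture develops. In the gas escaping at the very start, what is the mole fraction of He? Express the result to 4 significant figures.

Rate_i ∝ x_i/√M_i (Graham's law weighted by mole fraction), so the effusate composition follows n_i/√M_i.
Mole fraction of He in the effusate = (n_He/√M_He) / (n_He/√M_He + n_NO₂/√M_NO₂)
= (3.79/√4.00) / (3.79/√4.00 + 4.10/√46.01) = 1.895/(1.895 + 0.6044) = 0.7582.

0.7582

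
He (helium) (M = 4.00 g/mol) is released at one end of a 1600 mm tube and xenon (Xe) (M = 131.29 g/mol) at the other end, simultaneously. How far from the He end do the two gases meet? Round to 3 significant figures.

The fronts meet when d_He + d_Xe = L with d_He/d_Xe = √(M_Xe/M_He) (Graham's law). Here √(M_Xe/M_He) = √(131.29/4.00) = 5.729.
With d_He + d_Xe = 1600 mm, d_Xe = 1600/(1 + 5.729) = 237.8 mm.
d_He = 1600 − 237.8 = 1360 mm.

1360 mm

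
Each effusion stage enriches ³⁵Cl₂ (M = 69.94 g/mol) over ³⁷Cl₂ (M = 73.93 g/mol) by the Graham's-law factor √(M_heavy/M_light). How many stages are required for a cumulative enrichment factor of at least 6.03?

65

With α = √(73.93/69.94) per stage, ln α = ½ ln(1.05705) = 0.02774.
Need α^N ≥ 6.03 ⇒ N ≥ ln(6.03) / ln α = 1.797 / 0.02774 = 64.77.
Rounding up, N = 65 stages.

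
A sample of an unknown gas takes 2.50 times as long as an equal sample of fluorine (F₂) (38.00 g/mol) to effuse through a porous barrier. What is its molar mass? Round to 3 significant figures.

Since effusion rate ∝ 1/√M, t_X/t_F₂ = √(M_X/M_F₂).
2.50 = √(M_X/38.00)
M_X = 38.00 × 2.50² = 38.00 × 6.250 = 238 g/mol

238 g/mol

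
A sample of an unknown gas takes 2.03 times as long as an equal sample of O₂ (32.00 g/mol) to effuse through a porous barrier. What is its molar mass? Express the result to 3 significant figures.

Since effusion rate ∝ 1/√M, t_X/t_O₂ = √(M_X/M_O₂).
2.03 = √(M_X/32.00)
M_X = 32.00 × 2.03² = 32.00 × 4.121 = 132 g/mol

132 g/mol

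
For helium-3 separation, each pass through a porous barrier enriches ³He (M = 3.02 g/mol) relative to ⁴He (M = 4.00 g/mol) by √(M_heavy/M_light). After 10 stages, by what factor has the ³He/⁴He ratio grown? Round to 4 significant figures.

4.076

Each stage multiplies the ratio by α = √(4.00/3.02), so after 10 stages the overall factor is α^10 = (4.00/3.02)^(10/2).
= 1.32450^5 = 4.076.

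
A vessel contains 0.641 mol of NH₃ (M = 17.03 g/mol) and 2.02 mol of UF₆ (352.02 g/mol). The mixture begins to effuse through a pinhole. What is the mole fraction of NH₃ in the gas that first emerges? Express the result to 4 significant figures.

The effusion rate of species i is ∝ p_i/√M_i ∝ n_i/√M_i.
x_NH₃(eff) = (n_NH₃/√M_NH₃) / (n_NH₃/√M_NH₃ + n_UF₆/√M_UF₆)
= (0.641/√17.03) / (0.641/√17.03 + 2.02/√352.02) = 0.1553/(0.1553 + 0.1077) = 0.5906.

0.5906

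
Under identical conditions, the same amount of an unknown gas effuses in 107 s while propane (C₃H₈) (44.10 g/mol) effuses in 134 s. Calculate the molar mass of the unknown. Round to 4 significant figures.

Since effusion rate ∝ 1/√M, t_X/t_C₃H₈ = √(M_X/M_C₃H₈).
107/134 = 0.7985 = √(M_X/44.10)
M_X = 44.10 × 0.7985² = 44.10 × 0.6376 = 28.12 g/mol

28.12 g/mol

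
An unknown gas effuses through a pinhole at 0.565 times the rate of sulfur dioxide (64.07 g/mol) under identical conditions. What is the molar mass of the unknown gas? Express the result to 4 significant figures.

By Graham's law, rate_X/rate_SO₂ = √(M_SO₂/M_X).
0.565 = √(64.07/M_X)
M_X = 64.07 / 0.565² = 64.07 / 0.3192 = 200.7 g/mol

200.7 g/mol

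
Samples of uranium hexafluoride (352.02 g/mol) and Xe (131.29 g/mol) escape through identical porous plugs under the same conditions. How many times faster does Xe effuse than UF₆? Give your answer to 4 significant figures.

By Graham's law, rate_Xe/rate_UF₆ = √(M_UF₆/M_Xe) = √(352.02/131.29) = √2.681 = 1.637.

1.637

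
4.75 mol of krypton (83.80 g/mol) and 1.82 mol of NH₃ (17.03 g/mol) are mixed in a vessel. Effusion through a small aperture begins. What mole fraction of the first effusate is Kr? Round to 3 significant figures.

Each component's effusion rate ∝ (its partial pressure)·(1/√M) ∝ n_i/√M_i.
x_Kr(eff) = (n_Kr/√M_Kr) / (n_Kr/√M_Kr + n_NH₃/√M_NH₃)
= (4.75/√83.80) / (4.75/√83.80 + 1.82/√17.03) = 0.5189/(0.5189 + 0.4410) = 0.541.

0.541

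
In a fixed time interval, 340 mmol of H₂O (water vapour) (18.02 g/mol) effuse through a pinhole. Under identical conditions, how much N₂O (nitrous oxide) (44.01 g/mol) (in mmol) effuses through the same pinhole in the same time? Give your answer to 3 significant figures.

218 mmol

Using Graham's law: rate_N₂O/rate_H₂O = √(M_H₂O/M_N₂O) = √(18.02/44.01) = √0.4095 = 0.6399.
So the amount for N₂O is 340 × 0.6399 = 218 mmol.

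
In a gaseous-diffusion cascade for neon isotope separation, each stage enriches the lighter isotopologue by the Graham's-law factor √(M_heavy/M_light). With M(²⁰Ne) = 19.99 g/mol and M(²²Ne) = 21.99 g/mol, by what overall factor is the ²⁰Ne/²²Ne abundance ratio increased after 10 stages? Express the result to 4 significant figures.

After 10 stages the ratio has grown by (√(21.99/19.99))^10 = (21.99/19.99)^(10/2).
= 1.10005^5 = 1.611.

1.611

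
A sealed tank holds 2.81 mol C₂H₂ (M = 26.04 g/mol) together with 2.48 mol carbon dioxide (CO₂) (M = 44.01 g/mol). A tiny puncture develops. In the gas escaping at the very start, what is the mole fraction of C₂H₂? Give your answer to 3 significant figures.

0.596

Effusion rate of each component ∝ n_i/√M_i (partial pressure × 1/√M).
So x_C₂H₂ in the escaping gas = (n_C₂H₂/√M_C₂H₂) / Σ(n_i/√M_i)
= (2.81/√26.04) / (2.81/√26.04 + 2.48/√44.01) = 0.5507/(0.5507 + 0.3738) = 0.596.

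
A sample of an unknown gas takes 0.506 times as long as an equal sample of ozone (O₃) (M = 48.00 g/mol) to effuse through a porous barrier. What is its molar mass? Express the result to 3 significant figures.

12.3 g/mol

Since effusion rate ∝ 1/√M, t_X/t_O₃ = √(M_X/M_O₃).
0.506 = √(M_X/48.00)
M_X = 48.00 × 0.506² = 48.00 × 0.2560 = 12.3 g/mol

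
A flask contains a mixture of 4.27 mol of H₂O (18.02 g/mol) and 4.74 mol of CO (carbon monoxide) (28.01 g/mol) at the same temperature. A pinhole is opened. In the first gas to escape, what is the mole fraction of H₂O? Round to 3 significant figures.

Rate_i ∝ x_i/√M_i (Graham's law weighted by mole fraction), so the effusate composition follows n_i/√M_i.
So x_H₂O in the escaping gas = (n_H₂O/√M_H₂O) / Σ(n_i/√M_i)
= (4.27/√18.02) / (4.27/√18.02 + 4.74/√28.01) = 1.006/(1.006 + 0.8956) = 0.529.

0.529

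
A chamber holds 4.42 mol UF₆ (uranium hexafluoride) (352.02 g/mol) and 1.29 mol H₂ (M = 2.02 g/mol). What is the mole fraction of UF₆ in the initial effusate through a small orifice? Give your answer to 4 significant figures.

0.2061

Effusion rate of each component ∝ n_i/√M_i (partial pressure × 1/√M).
x_UF₆(eff) = (n_UF₆/√M_UF₆) / (n_UF₆/√M_UF₆ + n_H₂/√M_H₂)
= (4.42/√352.02) / (4.42/√352.02 + 1.29/√2.02) = 0.2356/(0.2356 + 0.9076) = 0.2061.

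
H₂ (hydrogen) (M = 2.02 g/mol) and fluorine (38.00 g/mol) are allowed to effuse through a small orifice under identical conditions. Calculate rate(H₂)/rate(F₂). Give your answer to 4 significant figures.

By Graham's law, rate_H₂/rate_F₂ = √(M_F₂/M_H₂) = √(38.00/2.02) = √18.81 = 4.337.

4.337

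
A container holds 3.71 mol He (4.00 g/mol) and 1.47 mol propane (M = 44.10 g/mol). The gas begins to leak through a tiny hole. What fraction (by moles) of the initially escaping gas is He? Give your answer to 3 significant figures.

0.893

Rate_i ∝ x_i/√M_i (Graham's law weighted by mole fraction), so the effusate composition follows n_i/√M_i.
x_He(eff) = (n_He/√M_He) / (n_He/√M_He + n_C₃H₈/√M_C₃H₈)
= (3.71/√4.00) / (3.71/√4.00 + 1.47/√44.10) = 1.855/(1.855 + 0.2214) = 0.893.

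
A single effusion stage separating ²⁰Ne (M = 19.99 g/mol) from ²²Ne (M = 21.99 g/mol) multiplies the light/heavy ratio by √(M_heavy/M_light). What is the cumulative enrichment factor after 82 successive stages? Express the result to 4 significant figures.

Overall factor = α^82 with α = √(21.99/19.99), i.e. (21.99/19.99)^(82/2).
= 1.10005^41 = 49.88.

49.88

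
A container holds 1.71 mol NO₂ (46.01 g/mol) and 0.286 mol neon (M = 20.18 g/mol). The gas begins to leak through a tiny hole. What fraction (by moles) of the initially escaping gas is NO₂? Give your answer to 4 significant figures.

Each component's effusion rate ∝ (its partial pressure)·(1/√M) ∝ n_i/√M_i.
Mole fraction of NO₂ in the effusate = (n_NO₂/√M_NO₂) / (n_NO₂/√M_NO₂ + n_Ne/√M_Ne)
= (1.71/√46.01) / (1.71/√46.01 + 0.286/√20.18) = 0.2521/(0.2521 + 0.06367) = 0.7984.

0.7984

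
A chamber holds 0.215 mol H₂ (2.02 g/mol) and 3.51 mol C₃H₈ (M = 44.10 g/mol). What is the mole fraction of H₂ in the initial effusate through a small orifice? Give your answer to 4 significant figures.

0.2225

Effusion rate of each component ∝ n_i/√M_i (partial pressure × 1/√M).
So x_H₂ in the escaping gas = (n_H₂/√M_H₂) / Σ(n_i/√M_i)
= (0.215/√2.02) / (0.215/√2.02 + 3.51/√44.10) = 0.1513/(0.1513 + 0.5286) = 0.2225.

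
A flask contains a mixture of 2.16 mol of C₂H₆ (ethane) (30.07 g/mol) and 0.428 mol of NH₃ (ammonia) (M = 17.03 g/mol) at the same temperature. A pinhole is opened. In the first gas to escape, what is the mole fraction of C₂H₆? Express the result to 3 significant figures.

The effusion rate of species i is ∝ p_i/√M_i ∝ n_i/√M_i.
Mole fraction of C₂H₆ in the effusate = (n_C₂H₆/√M_C₂H₆) / (n_C₂H₆/√M_C₂H₆ + n_NH₃/√M_NH₃)
= (2.16/√30.07) / (2.16/√30.07 + 0.428/√17.03) = 0.3939/(0.3939 + 0.1037) = 0.792.

0.792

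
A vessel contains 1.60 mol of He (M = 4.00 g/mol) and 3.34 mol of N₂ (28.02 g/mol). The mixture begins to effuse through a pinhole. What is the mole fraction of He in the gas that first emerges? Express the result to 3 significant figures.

Each component's effusion rate ∝ (its partial pressure)·(1/√M) ∝ n_i/√M_i.
So x_He in the escaping gas = (n_He/√M_He) / Σ(n_i/√M_i)
= (1.60/√4.00) / (1.60/√4.00 + 3.34/√28.02) = 0.8000/(0.8000 + 0.6310) = 0.559.

0.559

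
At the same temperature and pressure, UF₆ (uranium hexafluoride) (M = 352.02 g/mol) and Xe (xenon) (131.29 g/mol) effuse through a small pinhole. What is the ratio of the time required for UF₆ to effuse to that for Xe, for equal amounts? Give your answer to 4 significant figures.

From Graham's law, t_UF₆/t_Xe = √(M_UF₆/M_Xe) = √(352.02/131.29) = √2.681 = 1.637.

1.637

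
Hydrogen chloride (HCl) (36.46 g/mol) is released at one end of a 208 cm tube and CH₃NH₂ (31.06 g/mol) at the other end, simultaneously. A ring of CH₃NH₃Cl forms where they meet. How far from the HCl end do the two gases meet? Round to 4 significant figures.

99.83 cm

Graham's law gives d_HCl/d_CH₃NH₂ = rate_HCl/rate_CH₃NH₂ = √(M_CH₃NH₂/M_HCl) = √(31.06/36.46) = 0.9230.
With d_HCl + d_CH₃NH₂ = 208 cm, d_CH₃NH₂ = 208/(1 + 0.9230) = 108.2 cm.
d_HCl = 208 − 108.2 = 99.83 cm.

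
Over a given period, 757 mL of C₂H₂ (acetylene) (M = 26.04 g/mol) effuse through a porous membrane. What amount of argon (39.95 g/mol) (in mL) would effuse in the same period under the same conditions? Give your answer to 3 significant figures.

Using Graham's law: rate_Ar/rate_C₂H₂ = √(M_C₂H₂/M_Ar) = √(26.04/39.95) = √0.6518 = 0.8074.
So the volume for Ar is 757 × 0.8074 = 611 mL.

611 mL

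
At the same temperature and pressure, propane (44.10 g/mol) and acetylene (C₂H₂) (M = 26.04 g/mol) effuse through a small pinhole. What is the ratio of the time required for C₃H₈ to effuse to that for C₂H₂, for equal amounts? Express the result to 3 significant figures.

1.30

By Graham's law, t_C₃H₈/t_C₂H₂ = √(M_C₃H₈/M_C₂H₂) = √(44.10/26.04) = √1.694 = 1.30.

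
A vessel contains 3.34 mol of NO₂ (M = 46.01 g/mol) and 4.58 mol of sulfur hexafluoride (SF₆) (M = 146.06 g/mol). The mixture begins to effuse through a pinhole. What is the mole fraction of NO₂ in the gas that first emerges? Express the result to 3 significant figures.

0.565

The effusion rate of species i is ∝ p_i/√M_i ∝ n_i/√M_i.
Mole fraction of NO₂ in the effusate = (n_NO₂/√M_NO₂) / (n_NO₂/√M_NO₂ + n_SF₆/√M_SF₆)
= (3.34/√46.01) / (3.34/√46.01 + 4.58/√146.06) = 0.4924/(0.4924 + 0.3790) = 0.565.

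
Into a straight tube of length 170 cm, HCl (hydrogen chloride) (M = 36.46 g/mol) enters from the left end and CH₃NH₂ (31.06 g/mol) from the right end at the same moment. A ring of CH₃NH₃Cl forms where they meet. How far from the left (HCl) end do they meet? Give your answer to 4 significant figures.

81.60 cm

In equal time, each gas travels a distance ∝ its rate ∝ 1/√M, so d_HCl/d_CH₃NH₂ = √(M_CH₃NH₂/M_HCl) = √(31.06/36.46) = 0.9230.
With d_HCl + d_CH₃NH₂ = 170 cm, d_CH₃NH₂ = 170/(1 + 0.9230) = 88.40 cm.
d_HCl = 170 − 88.40 = 81.60 cm.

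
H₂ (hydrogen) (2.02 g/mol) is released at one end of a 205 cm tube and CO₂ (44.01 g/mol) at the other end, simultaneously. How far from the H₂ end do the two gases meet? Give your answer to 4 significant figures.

The fronts meet when d_H₂ + d_CO₂ = L with d_H₂/d_CO₂ = √(M_CO₂/M_H₂) (Graham's law). Here √(M_CO₂/M_H₂) = √(44.01/2.02) = 4.668.
With d_H₂ + d_CO₂ = 205 cm, d_CO₂ = 205/(1 + 4.668) = 36.17 cm.
d_H₂ = 205 − 36.17 = 168.8 cm.

168.8 cm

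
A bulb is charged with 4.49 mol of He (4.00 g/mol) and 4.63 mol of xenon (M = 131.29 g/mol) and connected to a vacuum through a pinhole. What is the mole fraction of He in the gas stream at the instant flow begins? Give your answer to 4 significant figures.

0.8475

The effusion rate of species i is ∝ p_i/√M_i ∝ n_i/√M_i.
Mole fraction of He in the effusate = (n_He/√M_He) / (n_He/√M_He + n_Xe/√M_Xe)
= (4.49/√4.00) / (4.49/√4.00 + 4.63/√131.29) = 2.245/(2.245 + 0.4041) = 0.8475.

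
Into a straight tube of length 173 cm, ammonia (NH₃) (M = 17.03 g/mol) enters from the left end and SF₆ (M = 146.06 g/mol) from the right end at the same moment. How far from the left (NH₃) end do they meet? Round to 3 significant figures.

129 cm

Graham's law gives d_NH₃/d_SF₆ = rate_NH₃/rate_SF₆ = √(M_SF₆/M_NH₃) = √(146.06/17.03) = 2.929.
With d_NH₃ + d_SF₆ = 173 cm, d_SF₆ = 173/(1 + 2.929) = 44.04 cm.
d_NH₃ = 173 − 44.04 = 129 cm.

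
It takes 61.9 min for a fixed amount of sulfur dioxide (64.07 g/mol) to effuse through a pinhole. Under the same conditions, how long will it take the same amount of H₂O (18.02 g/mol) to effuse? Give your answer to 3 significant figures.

32.8 min

From Graham's law, t_H₂O/t_SO₂ = √(M_H₂O/M_SO₂) = √(18.02/64.07) = √0.2813 = 0.5303.
So the time for H₂O is 61.9 × 0.5303 = 32.8 min.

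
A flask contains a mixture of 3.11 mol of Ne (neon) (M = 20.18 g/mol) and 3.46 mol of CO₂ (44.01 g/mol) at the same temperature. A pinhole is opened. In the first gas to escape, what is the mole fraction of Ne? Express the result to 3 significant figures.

0.570

Each component's effusion rate ∝ (its partial pressure)·(1/√M) ∝ n_i/√M_i.
x_Ne(eff) = (n_Ne/√M_Ne) / (n_Ne/√M_Ne + n_CO₂/√M_CO₂)
= (3.11/√20.18) / (3.11/√20.18 + 3.46/√44.01) = 0.6923/(0.6923 + 0.5216) = 0.570.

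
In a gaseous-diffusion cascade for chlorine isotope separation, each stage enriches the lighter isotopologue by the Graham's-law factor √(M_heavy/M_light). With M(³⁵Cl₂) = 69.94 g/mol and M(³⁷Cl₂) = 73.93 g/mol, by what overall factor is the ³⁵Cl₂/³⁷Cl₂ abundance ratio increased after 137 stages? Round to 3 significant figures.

After 137 stages the ratio has grown by (√(73.93/69.94))^137 = (73.93/69.94)^(137/2).
= 1.05705^(137/2) = 44.7.

44.7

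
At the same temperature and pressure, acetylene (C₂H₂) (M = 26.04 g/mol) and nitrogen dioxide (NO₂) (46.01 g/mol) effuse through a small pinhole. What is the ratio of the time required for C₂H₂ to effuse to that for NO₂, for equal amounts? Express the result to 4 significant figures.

By Graham's law, t_C₂H₂/t_NO₂ = √(M_C₂H₂/M_NO₂) = √(26.04/46.01) = √0.5660 = 0.7523.

0.7523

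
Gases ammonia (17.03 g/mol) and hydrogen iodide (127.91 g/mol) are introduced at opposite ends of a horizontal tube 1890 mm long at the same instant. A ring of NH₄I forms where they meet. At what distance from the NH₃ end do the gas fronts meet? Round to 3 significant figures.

Graham's law gives d_NH₃/d_HI = rate_NH₃/rate_HI = √(M_HI/M_NH₃) = √(127.91/17.03) = 2.741.
With d_NH₃ + d_HI = 1890 mm, d_HI = 1890/(1 + 2.741) = 505.3 mm.
d_NH₃ = 1890 − 505.3 = 1380 mm.

1380 mm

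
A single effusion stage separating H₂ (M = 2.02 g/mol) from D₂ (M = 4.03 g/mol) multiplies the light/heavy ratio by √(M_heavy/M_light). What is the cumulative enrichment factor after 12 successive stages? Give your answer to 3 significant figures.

63.1

Each stage multiplies the ratio by α = √(4.03/2.02), so after 12 stages the overall factor is α^12 = (4.03/2.02)^(12/2).
= 1.99505^6 = 63.1.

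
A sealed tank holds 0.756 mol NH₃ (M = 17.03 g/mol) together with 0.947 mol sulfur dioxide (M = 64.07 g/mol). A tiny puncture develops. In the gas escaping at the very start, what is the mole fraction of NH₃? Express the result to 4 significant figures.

0.6076

Each component's effusion rate ∝ (its partial pressure)·(1/√M) ∝ n_i/√M_i.
So x_NH₃ in the escaping gas = (n_NH₃/√M_NH₃) / Σ(n_i/√M_i)
= (0.756/√17.03) / (0.756/√17.03 + 0.947/√64.07) = 0.1832/(0.1832 + 0.1183) = 0.6076.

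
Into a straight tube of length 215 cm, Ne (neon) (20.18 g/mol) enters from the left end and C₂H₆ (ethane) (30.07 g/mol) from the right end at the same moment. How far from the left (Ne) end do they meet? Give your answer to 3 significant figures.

118 cm

In equal time, each gas travels a distance ∝ its rate ∝ 1/√M, so d_Ne/d_C₂H₆ = √(M_C₂H₆/M_Ne) = √(30.07/20.18) = 1.221.
With d_Ne + d_C₂H₆ = 215 cm, d_C₂H₆ = 215/(1 + 1.221) = 96.82 cm.
d_Ne = 215 − 96.82 = 118 cm.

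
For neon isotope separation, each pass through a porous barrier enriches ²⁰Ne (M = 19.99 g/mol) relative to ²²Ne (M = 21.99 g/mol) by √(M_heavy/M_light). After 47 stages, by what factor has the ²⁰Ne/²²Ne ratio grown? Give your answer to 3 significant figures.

9.40

Each stage multiplies the ratio by α = √(21.99/19.99), so after 47 stages the overall factor is α^47 = (21.99/19.99)^(47/2).
= 1.10005^(47/2) = 9.40.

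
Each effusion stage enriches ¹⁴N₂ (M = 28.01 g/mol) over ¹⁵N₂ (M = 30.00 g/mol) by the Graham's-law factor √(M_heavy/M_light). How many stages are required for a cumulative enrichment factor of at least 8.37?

Single-stage factor α = √(30.00/28.01), so ln α = ½ ln(1.07105) = 0.03432.
Need α^N ≥ 8.37 ⇒ N ≥ ln(8.37) / ln α = 2.125 / 0.03432 = 61.91.
Rounding up, N = 62 stages.

62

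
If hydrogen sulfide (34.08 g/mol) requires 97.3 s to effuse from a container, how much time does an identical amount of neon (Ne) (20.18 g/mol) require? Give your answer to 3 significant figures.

74.9 s

From Graham's law, t_Ne/t_H₂S = √(M_Ne/M_H₂S) = √(20.18/34.08) = √0.5921 = 0.7695.
So the time for Ne is 97.3 × 0.7695 = 74.9 s.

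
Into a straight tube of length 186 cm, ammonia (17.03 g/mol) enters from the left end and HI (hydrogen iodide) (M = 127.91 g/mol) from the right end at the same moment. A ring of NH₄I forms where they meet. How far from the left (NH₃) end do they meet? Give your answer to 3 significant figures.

136 cm

The fronts meet when d_NH₃ + d_HI = L with d_NH₃/d_HI = √(M_HI/M_NH₃) (Graham's law). Here √(M_HI/M_NH₃) = √(127.91/17.03) = 2.741.
With d_NH₃ + d_HI = 186 cm, d_HI = 186/(1 + 2.741) = 49.72 cm.
d_NH₃ = 186 − 49.72 = 136 cm.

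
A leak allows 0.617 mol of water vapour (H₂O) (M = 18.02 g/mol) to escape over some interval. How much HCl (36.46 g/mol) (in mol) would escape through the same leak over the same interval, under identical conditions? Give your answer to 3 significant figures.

Since effusion rate ∝ 1/√M, rate_HCl/rate_H₂O = √(M_H₂O/M_HCl) = √(18.02/36.46) = √0.4942 = 0.7030.
So the amount for HCl is 0.617 × 0.7030 = 0.434 mol.

0.434 mol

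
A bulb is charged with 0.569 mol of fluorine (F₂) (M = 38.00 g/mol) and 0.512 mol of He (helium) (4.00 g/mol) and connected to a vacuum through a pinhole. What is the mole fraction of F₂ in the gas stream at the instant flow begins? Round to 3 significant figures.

Effusion rate of each component ∝ n_i/√M_i (partial pressure × 1/√M).
So x_F₂ in the escaping gas = (n_F₂/√M_F₂) / Σ(n_i/√M_i)
= (0.569/√38.00) / (0.569/√38.00 + 0.512/√4.00) = 0.09230/(0.09230 + 0.2560) = 0.265.

0.265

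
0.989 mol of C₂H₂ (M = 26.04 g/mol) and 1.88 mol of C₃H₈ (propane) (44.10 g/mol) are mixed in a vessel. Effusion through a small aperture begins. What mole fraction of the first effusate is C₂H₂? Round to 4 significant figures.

0.4064

The effusion rate of species i is ∝ p_i/√M_i ∝ n_i/√M_i.
So x_C₂H₂ in the escaping gas = (n_C₂H₂/√M_C₂H₂) / Σ(n_i/√M_i)
= (0.989/√26.04) / (0.989/√26.04 + 1.88/√44.10) = 0.1938/(0.1938 + 0.2831) = 0.4064.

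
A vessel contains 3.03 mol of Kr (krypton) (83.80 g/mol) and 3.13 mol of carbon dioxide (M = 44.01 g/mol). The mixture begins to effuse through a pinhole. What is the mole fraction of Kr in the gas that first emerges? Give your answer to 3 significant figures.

Effusion rate of each component ∝ n_i/√M_i (partial pressure × 1/√M).
So x_Kr in the escaping gas = (n_Kr/√M_Kr) / Σ(n_i/√M_i)
= (3.03/√83.80) / (3.03/√83.80 + 3.13/√44.01) = 0.3310/(0.3310 + 0.4718) = 0.412.

0.412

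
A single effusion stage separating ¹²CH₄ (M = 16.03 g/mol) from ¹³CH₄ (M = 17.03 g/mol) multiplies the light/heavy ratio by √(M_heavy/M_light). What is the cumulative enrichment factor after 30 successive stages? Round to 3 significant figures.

Each stage multiplies the ratio by α = √(17.03/16.03), so after 30 stages the overall factor is α^30 = (17.03/16.03)^(30/2).
= 1.06238^15 = 2.48.

2.48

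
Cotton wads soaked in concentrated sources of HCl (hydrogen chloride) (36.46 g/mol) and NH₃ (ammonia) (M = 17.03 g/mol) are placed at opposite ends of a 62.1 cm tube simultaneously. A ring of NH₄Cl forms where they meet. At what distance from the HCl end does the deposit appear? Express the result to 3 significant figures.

In equal time, each gas travels a distance ∝ its rate ∝ 1/√M, so d_HCl/d_NH₃ = √(M_NH₃/M_HCl) = √(17.03/36.46) = 0.6834.
With d_HCl + d_NH₃ = 62.1 cm, d_NH₃ = 62.1/(1 + 0.6834) = 36.89 cm.
d_HCl = 62.1 − 36.89 = 25.2 cm.

25.2 cm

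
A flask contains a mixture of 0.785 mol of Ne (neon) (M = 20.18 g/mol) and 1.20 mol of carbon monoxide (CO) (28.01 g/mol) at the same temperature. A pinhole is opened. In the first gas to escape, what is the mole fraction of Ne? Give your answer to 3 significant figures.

0.435

The effusion rate of species i is ∝ p_i/√M_i ∝ n_i/√M_i.
Mole fraction of Ne in the effusate = (n_Ne/√M_Ne) / (n_Ne/√M_Ne + n_CO/√M_CO)
= (0.785/√20.18) / (0.785/√20.18 + 1.20/√28.01) = 0.1747/(0.1747 + 0.2267) = 0.435.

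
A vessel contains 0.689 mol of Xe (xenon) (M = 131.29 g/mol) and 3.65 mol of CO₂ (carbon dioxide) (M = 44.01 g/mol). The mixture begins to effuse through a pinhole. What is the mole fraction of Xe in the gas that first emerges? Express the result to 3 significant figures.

0.0985

Effusion rate of each component ∝ n_i/√M_i (partial pressure × 1/√M).
Mole fraction of Xe in the effusate = (n_Xe/√M_Xe) / (n_Xe/√M_Xe + n_CO₂/√M_CO₂)
= (0.689/√131.29) / (0.689/√131.29 + 3.65/√44.01) = 0.06013/(0.06013 + 0.5502) = 0.0985.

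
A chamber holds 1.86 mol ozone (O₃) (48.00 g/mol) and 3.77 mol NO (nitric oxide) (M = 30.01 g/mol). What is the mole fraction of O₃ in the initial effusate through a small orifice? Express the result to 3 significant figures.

0.281

Each component's effusion rate ∝ (its partial pressure)·(1/√M) ∝ n_i/√M_i.
Mole fraction of O₃ in the effusate = (n_O₃/√M_O₃) / (n_O₃/√M_O₃ + n_NO/√M_NO)
= (1.86/√48.00) / (1.86/√48.00 + 3.77/√30.01) = 0.2685/(0.2685 + 0.6882) = 0.281.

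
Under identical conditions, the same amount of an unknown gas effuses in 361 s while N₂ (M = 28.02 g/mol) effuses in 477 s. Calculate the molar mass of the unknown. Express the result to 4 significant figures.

16.05 g/mol

By Graham's law, t_X/t_N₂ = √(M_X/M_N₂).
361/477 = 0.7568 = √(M_X/28.02)
M_X = 28.02 × 0.7568² = 28.02 × 0.5728 = 16.05 g/mol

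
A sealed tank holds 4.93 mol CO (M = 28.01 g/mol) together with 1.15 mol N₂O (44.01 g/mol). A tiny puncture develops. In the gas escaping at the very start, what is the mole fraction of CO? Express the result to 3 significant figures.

Rate_i ∝ x_i/√M_i (Graham's law weighted by mole fraction), so the effusate composition follows n_i/√M_i.
So x_CO in the escaping gas = (n_CO/√M_CO) / Σ(n_i/√M_i)
= (4.93/√28.01) / (4.93/√28.01 + 1.15/√44.01) = 0.9315/(0.9315 + 0.1733) = 0.843.

0.843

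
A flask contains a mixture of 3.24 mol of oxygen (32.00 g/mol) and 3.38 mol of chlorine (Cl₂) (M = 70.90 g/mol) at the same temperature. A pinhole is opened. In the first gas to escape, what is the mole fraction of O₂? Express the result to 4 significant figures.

The effusion rate of species i is ∝ p_i/√M_i ∝ n_i/√M_i.
So x_O₂ in the escaping gas = (n_O₂/√M_O₂) / Σ(n_i/√M_i)
= (3.24/√32.00) / (3.24/√32.00 + 3.38/√70.90) = 0.5728/(0.5728 + 0.4014) = 0.5879.

0.5879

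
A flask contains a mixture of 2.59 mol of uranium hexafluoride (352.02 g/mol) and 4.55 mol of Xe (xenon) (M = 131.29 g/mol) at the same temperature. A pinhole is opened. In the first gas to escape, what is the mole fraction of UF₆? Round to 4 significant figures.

0.2580

Effusion rate of each component ∝ n_i/√M_i (partial pressure × 1/√M).
Mole fraction of UF₆ in the effusate = (n_UF₆/√M_UF₆) / (n_UF₆/√M_UF₆ + n_Xe/√M_Xe)
= (2.59/√352.02) / (2.59/√352.02 + 4.55/√131.29) = 0.1380/(0.1380 + 0.3971) = 0.2580.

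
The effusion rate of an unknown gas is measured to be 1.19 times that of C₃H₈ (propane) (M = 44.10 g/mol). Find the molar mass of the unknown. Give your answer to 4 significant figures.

Using Graham's law: rate_X/rate_C₃H₈ = √(M_C₃H₈/M_X).
1.19 = √(44.10/M_X)
M_X = 44.10 / 1.19² = 44.10 / 1.416 = 31.14 g/mol

31.14 g/mol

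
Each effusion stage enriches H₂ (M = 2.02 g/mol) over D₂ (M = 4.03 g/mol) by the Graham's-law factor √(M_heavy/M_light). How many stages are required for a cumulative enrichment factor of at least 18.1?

9

With α = √(4.03/2.02) per stage, ln α = ½ ln(1.99505) = 0.3453.
Need α^N ≥ 18.1 ⇒ N ≥ ln(18.1) / ln α = 2.896 / 0.3453 = 8.39.
Rounding up, N = 9 stages.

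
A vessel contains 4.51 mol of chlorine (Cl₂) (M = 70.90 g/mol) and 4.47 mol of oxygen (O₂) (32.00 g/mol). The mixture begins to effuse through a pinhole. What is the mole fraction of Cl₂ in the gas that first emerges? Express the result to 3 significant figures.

0.404

The effusion rate of species i is ∝ p_i/√M_i ∝ n_i/√M_i.
Mole fraction of Cl₂ in the effusate = (n_Cl₂/√M_Cl₂) / (n_Cl₂/√M_Cl₂ + n_O₂/√M_O₂)
= (4.51/√70.90) / (4.51/√70.90 + 4.47/√32.00) = 0.5356/(0.5356 + 0.7902) = 0.404.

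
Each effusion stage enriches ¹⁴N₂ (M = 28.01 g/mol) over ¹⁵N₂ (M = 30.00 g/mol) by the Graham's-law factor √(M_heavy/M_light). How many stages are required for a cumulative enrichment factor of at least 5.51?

With α = √(30.00/28.01) per stage, ln α = ½ ln(1.07105) = 0.03432.
Need α^N ≥ 5.51 ⇒ N ≥ ln(5.51) / ln α = 1.707 / 0.03432 = 49.73.
Minimum whole number of stages: N = 50.

50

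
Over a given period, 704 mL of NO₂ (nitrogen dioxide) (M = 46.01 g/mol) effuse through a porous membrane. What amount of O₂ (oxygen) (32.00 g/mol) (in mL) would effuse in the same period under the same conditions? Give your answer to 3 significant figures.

Since effusion rate ∝ 1/√M, rate_O₂/rate_NO₂ = √(M_NO₂/M_O₂) = √(46.01/32.00) = √1.438 = 1.199.
So the volume for O₂ is 704 × 1.199 = 844 mL.

844 mL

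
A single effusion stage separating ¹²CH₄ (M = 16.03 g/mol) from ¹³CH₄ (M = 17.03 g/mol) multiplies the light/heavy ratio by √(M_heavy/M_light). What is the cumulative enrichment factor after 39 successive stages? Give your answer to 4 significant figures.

Each stage multiplies the ratio by α = √(17.03/16.03), so after 39 stages the overall factor is α^39 = (17.03/16.03)^(39/2).
= 1.06238^(39/2) = 3.254.

3.254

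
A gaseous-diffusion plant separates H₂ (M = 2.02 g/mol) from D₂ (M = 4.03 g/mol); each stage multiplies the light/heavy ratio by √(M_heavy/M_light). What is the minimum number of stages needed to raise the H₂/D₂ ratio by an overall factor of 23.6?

10

Single-stage factor α = √(4.03/2.02), so ln α = ½ ln(1.99505) = 0.3453.
Need α^N ≥ 23.6 ⇒ N ≥ ln(23.6) / ln α = 3.161 / 0.3453 = 9.15.
So at least 10 stages are needed.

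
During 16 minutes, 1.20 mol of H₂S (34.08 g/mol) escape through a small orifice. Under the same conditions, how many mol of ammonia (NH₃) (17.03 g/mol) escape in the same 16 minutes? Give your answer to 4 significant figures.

1.698 mol

Using Graham's law: rate_NH₃/rate_H₂S = √(M_H₂S/M_NH₃) = √(34.08/17.03) = √2.001 = 1.415.
So the amount for NH₃ is 1.20 × 1.415 = 1.698 mol.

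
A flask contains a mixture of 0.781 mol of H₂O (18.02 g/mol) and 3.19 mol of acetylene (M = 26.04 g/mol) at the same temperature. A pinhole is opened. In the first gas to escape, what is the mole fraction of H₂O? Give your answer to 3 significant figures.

0.227

The effusion rate of species i is ∝ p_i/√M_i ∝ n_i/√M_i.
x_H₂O(eff) = (n_H₂O/√M_H₂O) / (n_H₂O/√M_H₂O + n_C₂H₂/√M_C₂H₂)
= (0.781/√18.02) / (0.781/√18.02 + 3.19/√26.04) = 0.1840/(0.1840 + 0.6251) = 0.227.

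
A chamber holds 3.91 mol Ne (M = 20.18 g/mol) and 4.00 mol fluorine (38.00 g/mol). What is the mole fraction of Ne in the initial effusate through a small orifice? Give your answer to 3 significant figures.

Rate_i ∝ x_i/√M_i (Graham's law weighted by mole fraction), so the effusate composition follows n_i/√M_i.
So x_Ne in the escaping gas = (n_Ne/√M_Ne) / Σ(n_i/√M_i)
= (3.91/√20.18) / (3.91/√20.18 + 4.00/√38.00) = 0.8704/(0.8704 + 0.6489) = 0.573.

0.573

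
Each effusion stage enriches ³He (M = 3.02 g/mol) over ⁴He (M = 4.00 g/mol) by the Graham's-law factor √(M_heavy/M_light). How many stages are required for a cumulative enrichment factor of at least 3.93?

10

Per stage α = (4.00/3.02)^(1/2) = 1.32450^0.5, giving ln α = 0.1405.
Need α^N ≥ 3.93 ⇒ N ≥ ln(3.93) / ln α = 1.369 / 0.1405 = 9.74.
So at least 10 stages are needed.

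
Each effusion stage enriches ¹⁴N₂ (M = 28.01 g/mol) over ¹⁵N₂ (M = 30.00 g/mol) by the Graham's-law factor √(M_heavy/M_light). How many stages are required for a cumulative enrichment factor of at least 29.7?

99

Single-stage factor α = √(30.00/28.01), so ln α = ½ ln(1.07105) = 0.03432.
Need α^N ≥ 29.7 ⇒ N ≥ ln(29.7) / ln α = 3.391 / 0.03432 = 98.82.
So at least 99 stages are needed.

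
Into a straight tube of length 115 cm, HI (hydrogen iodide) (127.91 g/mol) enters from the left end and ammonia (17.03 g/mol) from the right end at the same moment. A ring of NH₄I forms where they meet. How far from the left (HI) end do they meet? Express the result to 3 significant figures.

In equal time, each gas travels a distance ∝ its rate ∝ 1/√M, so d_HI/d_NH₃ = √(M_NH₃/M_HI) = √(17.03/127.91) = 0.3649.
With d_HI + d_NH₃ = 115 cm, d_NH₃ = 115/(1 + 0.3649) = 84.26 cm.
d_HI = 115 − 84.26 = 30.7 cm.

30.7 cm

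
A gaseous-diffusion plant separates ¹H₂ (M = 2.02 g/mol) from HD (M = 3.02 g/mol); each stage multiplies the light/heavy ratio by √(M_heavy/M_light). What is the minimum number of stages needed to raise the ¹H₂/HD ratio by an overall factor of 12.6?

Per stage α = (3.02/2.02)^(1/2) = 1.49505^0.5, giving ln α = 0.2011.
Need α^N ≥ 12.6 ⇒ N ≥ ln(12.6) / ln α = 2.534 / 0.2011 = 12.60.
Rounding up, N = 13 stages.

13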